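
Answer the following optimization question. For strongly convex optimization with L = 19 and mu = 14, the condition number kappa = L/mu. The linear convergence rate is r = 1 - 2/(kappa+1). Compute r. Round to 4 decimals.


Step 1: Compute the condition number.
kappa = L/mu = 19/14 = 1.3571
Step 2: Compute the convergence rate.
r = 1 - 2/(kappa + 1) = 1 - 2*mu/(L + mu) = (L - mu)/(L + mu) = 5/33 = 0.1515


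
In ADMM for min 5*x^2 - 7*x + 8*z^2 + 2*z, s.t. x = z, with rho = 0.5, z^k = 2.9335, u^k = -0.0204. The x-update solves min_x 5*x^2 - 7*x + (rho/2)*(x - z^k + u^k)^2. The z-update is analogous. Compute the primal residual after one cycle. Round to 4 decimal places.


ADMM iteration with rho = 0.5, z^k = 2.9335, u^k = -0.0204
Step 1: x-update.
Minimize 5*x^2 - 7*x + (0.5/2)*(x - 2.9335 - 0.0204)^2
FOC: (2*5 + 0.5)*x = 7 + 0.5*(2.9335 + 0.0204)
x^{k+1} = 0.8073
Step 2: z-update.
Minimize 8*z^2 + 2*z + (0.5/2)*(0.8073 - z - 0.0204)^2
FOC: (2*8 + 0.5)*z = -2 + 0.5*(0.8073 - 0.0204)
z^{k+1} = -0.0974
Step 3: u-update.
u^{k+1} = -0.0204 + 0.8073 + 0.0974 = 0.8843
Step 4: Primal residual = |0.8073 + 0.0974| = 0.9047


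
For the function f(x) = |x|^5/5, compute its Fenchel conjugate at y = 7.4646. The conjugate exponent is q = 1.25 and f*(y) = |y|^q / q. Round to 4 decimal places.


The conjugate exponent q satisfies 1/p + 1/q = 1.
p = 5, so q = 5/(5 - 1) = 1.25
|y|^q = 7.4646^1.25 = 12.3384
f*(7.4646) = 12.3384 / 1.25 = 9.8707


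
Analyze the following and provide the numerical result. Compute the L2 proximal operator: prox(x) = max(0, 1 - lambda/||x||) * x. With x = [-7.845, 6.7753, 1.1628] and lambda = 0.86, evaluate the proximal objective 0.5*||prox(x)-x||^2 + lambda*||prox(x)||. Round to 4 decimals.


Step 1: Compute ||x||.
||x|| = 10.4308
Step 2: Compute scaling factor.
scale = max(0, 1 - 0.86/10.4308) = 0.9176
Step 3: prox(x) = [-7.1982, 6.2167, 1.0669]
||prox(x)|| = 9.5708
Step 4: Proximal objective.
0.5*||prox-x||^2 = 0.3698
lambda*||prox|| = 8.2309
Total = 8.6007


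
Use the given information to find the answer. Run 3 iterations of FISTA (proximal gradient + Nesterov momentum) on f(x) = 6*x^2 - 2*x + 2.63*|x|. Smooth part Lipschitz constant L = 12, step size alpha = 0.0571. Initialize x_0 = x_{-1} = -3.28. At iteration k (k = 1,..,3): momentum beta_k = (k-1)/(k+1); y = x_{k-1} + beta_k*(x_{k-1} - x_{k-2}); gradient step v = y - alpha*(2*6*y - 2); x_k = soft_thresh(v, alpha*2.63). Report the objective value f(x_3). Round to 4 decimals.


FISTA on f(x) = 6*x^2 - 2*x + 2.63*|x|
L = 12, alpha = 0.0571
Iteration 1: beta = 0.0, y = -3.28 + 0.0*(-3.28 + 3.28) = -3.28
  grad(y) = -41.36, v = y - alpha*grad = -0.9183
  prox(v) = soft_thresh(-0.9183, 0.1502) = -0.7682
Iteration 2: beta = 0.3333, y = -0.7682 + 0.3333*(-0.7682 + 3.28) = 0.0691
  grad(y) = -1.1707, v = y - alpha*grad = 0.136
  prox(v) = soft_thresh(0.136, 0.1502) = 0.0
Iteration 3: beta = 0.5, y = 0.0 + 0.5*(0.0 + 0.7682) = 0.3841
  grad(y) = 2.609, v = y - alpha*grad = 0.2351
  prox(v) = soft_thresh(0.2351, 0.1502) = 0.0849
f(x_3) = 6*0.0849^2 - 2*0.0849 + 2.63*|0.0849| = 0.0968


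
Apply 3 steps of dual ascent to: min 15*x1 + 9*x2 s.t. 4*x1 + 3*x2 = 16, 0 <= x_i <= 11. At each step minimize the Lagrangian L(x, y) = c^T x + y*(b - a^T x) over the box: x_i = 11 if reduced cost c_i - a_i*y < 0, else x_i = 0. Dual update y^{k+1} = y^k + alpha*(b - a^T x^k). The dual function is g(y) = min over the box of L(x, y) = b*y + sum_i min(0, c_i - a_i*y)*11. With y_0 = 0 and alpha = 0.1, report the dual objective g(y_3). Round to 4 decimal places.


Dual ascent for LP: min 15*x1 + 9*x2, 4*x1 + 3*x2 = 16, 0 <= x_i <= 11
Step 1: y^k = 0.0, reduced costs: (15.0, 9.0)
  x^k = (0.0, 0.0), subgradient = b - a^T x = 16.0
  y^{k+1} = 0.0 + 0.1*16.0 = 1.6
Step 2: y^k = 1.6, reduced costs: (8.6, 4.2)
  x^k = (0.0, 0.0), subgradient = b - a^T x = 16.0
  y^{k+1} = 1.6 + 0.1*16.0 = 3.2
Step 3: y^k = 3.2, reduced costs: (2.2, -0.6)
  x^k = (0.0, 11.0), subgradient = b - a^T x = -17.0
  y^{k+1} = 3.2 + 0.1*-17.0 = 1.5
Dual objective at y_3 = 1.5: reduced costs (9.0, 4.5), box minimizer x = (0.0, 0.0)
g(y_3) = b*y + (c1 - a1*y)*x1 + (c2 - a2*y)*x2 = 16*1.5 + 9.0*0.0 + 4.5*0.0 = 24.0 + 0.0 + 0.0 = 24.0


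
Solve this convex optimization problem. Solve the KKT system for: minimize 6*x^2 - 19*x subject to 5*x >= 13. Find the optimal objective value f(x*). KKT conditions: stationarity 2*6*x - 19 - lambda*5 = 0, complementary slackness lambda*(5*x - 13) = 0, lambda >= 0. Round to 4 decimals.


Step 1: Try lambda = 0 (constraint inactive).
x_unc = 19/(2*6) = 1.5833
Check: 5*1.5833 = 7.9165 < 13 -- violated!
Step 2: Constraint must be active: 5*x = 13
x* = 13/5 = 2.6
lambda = (2*6*2.6 - 19)/5 = 2.44
Step 3: Compute optimal value.
f(x*) = 6*2.6^2 - 19*2.6 = -8.84


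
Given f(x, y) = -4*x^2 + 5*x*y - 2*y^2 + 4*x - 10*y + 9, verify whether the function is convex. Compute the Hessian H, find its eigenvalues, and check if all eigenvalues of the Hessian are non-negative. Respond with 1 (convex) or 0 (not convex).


The Hessian of f(x,y) = -4*x^2 + 5*x*y - 2*y^2 + 4*x - 10*y + 9 is:
H = [[-8, 5], [5, -4]]
Trace = -8 - 4 = -12
Determinant = -8*-4 - (5)^2 = 7
Discriminant = (-12)^2 - 4*7 = 116.0
Eigenvalues: lambda_1 = -11.3852, lambda_2 = -0.6148
The function is not convex.

0


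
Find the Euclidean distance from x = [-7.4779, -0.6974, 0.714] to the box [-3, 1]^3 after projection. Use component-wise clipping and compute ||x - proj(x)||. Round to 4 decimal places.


Project each component onto [-3, 1].
clip(-7.4779) = -3.0, clip(-0.6974) = -0.6974, clip(0.714) = 0.714
Projection = [-3.0, -0.6974, 0.714]
Squared diffs: [20.0516, 0.0, 0.0]
Distance = sqrt(20.0516) = 4.4779


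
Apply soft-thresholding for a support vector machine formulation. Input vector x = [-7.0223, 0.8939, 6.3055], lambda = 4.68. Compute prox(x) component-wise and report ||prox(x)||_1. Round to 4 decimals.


Soft-thresholding with lambda = 4.68:
prox(-7.0223) = sign(-7.0223)*max(|-7.0223| - 4.68, 0) = -2.3423
prox(0.8939) = sign(0.8939)*max(|0.8939| - 4.68, 0) = 0.0
prox(6.3055) = sign(6.3055)*max(|6.3055| - 4.68, 0) = 1.6255
prox(x) = [-2.3423, 0.0, 1.6255]
||prox(x)||_1 = 2.3423 + 0.0 + 1.6255 = 3.9678


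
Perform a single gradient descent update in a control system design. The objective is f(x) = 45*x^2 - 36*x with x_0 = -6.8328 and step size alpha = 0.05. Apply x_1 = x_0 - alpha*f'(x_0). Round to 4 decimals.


We compute the gradient at x_0 and apply the update.
f'(x) = 90*x - 36
f'(-6.8328) = 90*-6.8328 - 36 = -650.952
x_1 = -6.8328 - 0.05*-650.952 = 25.7148


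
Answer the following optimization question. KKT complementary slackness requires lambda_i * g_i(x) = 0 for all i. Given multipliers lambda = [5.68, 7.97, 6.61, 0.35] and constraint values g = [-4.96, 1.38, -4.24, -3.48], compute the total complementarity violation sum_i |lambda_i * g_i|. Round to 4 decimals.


KKT complementary slackness check:
lambda_1 * g_1 = 5.68 * -4.96 = -28.1728
lambda_2 * g_2 = 7.97 * 1.38 = 10.9986
lambda_3 * g_3 = 6.61 * -4.24 = -28.0264
lambda_4 * g_4 = 0.35 * -3.48 = -1.218
Total violation = 28.1728 + 10.9986 + 28.0264 + 1.218 = 68.4158


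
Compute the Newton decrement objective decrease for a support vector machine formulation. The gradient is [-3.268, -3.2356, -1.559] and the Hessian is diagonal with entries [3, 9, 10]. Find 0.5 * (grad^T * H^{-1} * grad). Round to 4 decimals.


Step 1: H is diagonal, so H^(-1) * g = [-1.0893, -0.3595, -0.1559].
Step 2: g^T H^(-1) g = sum_i g_i^2 / H_ii
  = (-3.268)^2/3 + (-3.2356)^2/9 + (-1.559)^2/10
  = 3.5599 + 1.1632 + 0.243 = 4.9662
Step 3: Objective decrease = 0.5 * g^T H^(-1) g = 2.4831


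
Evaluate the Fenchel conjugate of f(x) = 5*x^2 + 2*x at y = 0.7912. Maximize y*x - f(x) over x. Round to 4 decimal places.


f*(y) = sup_x {y*x - a*x^2 - b*x} = sup_x {(y-b)*x - a*x^2}
FOC: (y - b) - 2a*x = 0 => x* = (y - b)/(2a)
x* = (0.7912 - 2)/(2*5) = -0.1209
f*(0.7912) = (y-b)^2/(4a) = (0.7912 - 2)^2/(4*5)
= 1.4612/20 = 0.0731


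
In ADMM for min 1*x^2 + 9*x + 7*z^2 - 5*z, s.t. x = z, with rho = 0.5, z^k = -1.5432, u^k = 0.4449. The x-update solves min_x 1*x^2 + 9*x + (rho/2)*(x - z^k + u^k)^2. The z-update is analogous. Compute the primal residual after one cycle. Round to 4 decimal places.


ADMM iteration with rho = 0.5, z^k = -1.5432, u^k = 0.4449
Step 1: x-update.
Minimize 1*x^2 + 9*x + (0.5/2)*(x + 1.5432 + 0.4449)^2
FOC: (2*1 + 0.5)*x = -9 + 0.5*(-1.5432 - 0.4449)
x^{k+1} = -3.9976
Step 2: z-update.
Minimize 7*z^2 - 5*z + (0.5/2)*(-3.9976 - z + 0.4449)^2
FOC: (2*7 + 0.5)*z = 5 + 0.5*(-3.9976 + 0.4449)
z^{k+1} = 0.2223
Step 3: u-update.
u^{k+1} = 0.4449 - 3.9976 - 0.2223 = -3.775
Step 4: Primal residual = |-3.9976 - 0.2223| = 4.2199


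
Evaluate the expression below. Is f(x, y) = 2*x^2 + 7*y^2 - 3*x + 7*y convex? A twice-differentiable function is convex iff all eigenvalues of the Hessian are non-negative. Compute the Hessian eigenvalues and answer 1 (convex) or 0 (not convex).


The Hessian of f(x,y) = 2*x^2 + 7*y^2 - 3*x + 7*y is:
H = [[4, 0], [0, 14]]
Trace = 4 + 14 = 18
Determinant = 4*14 - (0)^2 = 56
Discriminant = (18)^2 - 4*56 = 100.0
Eigenvalues: lambda_1 = 4.0, lambda_2 = 14.0
The function is convex.

1


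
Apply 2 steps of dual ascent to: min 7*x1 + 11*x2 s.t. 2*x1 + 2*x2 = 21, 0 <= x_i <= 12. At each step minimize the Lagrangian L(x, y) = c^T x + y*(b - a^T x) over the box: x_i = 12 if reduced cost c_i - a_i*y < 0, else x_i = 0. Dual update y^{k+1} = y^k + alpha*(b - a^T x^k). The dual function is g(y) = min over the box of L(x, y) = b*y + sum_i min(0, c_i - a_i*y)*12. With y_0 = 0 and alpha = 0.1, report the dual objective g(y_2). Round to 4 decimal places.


Dual ascent for LP: min 7*x1 + 11*x2, 2*x1 + 2*x2 = 21, 0 <= x_i <= 12
Step 1: y^k = 0.0, reduced costs: (7.0, 11.0)
  x^k = (0.0, 0.0), subgradient = b - a^T x = 21.0
  y^{k+1} = 0.0 + 0.1*21.0 = 2.1
Step 2: y^k = 2.1, reduced costs: (2.8, 6.8)
  x^k = (0.0, 0.0), subgradient = b - a^T x = 21.0
  y^{k+1} = 2.1 + 0.1*21.0 = 4.2
Dual objective at y_2 = 4.2: reduced costs (-1.4, 2.6), box minimizer x = (12.0, 0.0)
g(y_2) = b*y + (c1 - a1*y)*x1 + (c2 - a2*y)*x2 = 21*4.2 + (-1.4)*12.0 + 2.6*0.0 = 88.2 - 16.8 + 0.0 = 71.4


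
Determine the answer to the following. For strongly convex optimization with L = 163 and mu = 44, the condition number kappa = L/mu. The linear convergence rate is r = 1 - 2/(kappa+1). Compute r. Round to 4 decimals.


Step 1: Compute the condition number.
kappa = L/mu = 163/44 = 3.7045
Step 2: Compute the convergence rate.
r = 1 - 2/(kappa + 1) = 1 - 2*mu/(L + mu) = (L - mu)/(L + mu) = 119/207 = 0.5749


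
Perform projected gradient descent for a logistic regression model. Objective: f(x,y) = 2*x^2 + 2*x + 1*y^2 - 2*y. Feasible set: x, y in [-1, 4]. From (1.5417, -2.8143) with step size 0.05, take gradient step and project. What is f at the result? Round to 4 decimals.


Step 1: Compute gradient at (1.5417, -2.8143).
grad_x = 2*2*1.5417 + 2 = 8.1668
grad_y = 2*1*-2.8143 - 2 = -7.6286
Step 2: Gradient step.
x_raw = 1.5417 - 0.05*8.1668 = 1.1334
y_raw = -2.8143 - 0.05*-7.6286 = -2.4329
Step 3: Project onto [-1, 4].
x_proj = clip(1.1334) = 1.1334
y_proj = clip(-2.4329) = -1.0
Step 4: Evaluate f.
f(1.1334, -1.0) = 7.8357


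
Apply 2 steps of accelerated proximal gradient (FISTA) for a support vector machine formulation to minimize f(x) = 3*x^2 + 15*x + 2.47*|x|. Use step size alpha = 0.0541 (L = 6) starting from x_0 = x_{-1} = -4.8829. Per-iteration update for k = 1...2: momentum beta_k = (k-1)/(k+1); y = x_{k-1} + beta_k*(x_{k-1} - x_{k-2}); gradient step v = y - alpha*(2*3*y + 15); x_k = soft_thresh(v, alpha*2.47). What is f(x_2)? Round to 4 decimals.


FISTA on f(x) = 3*x^2 + 15*x + 2.47*|x|
L = 6, alpha = 0.0541
Iteration 1: beta = 0.0, y = -4.8829 + 0.0*(-4.8829 + 4.8829) = -4.8829
  grad(y) = -14.2974, v = y - alpha*grad = -4.1094
  prox(v) = soft_thresh(-4.1094, 0.1336) = -3.9758
Iteration 2: beta = 0.3333, y = -3.9758 + 0.3333*(-3.9758 + 4.8829) = -3.6734
  grad(y) = -7.0405, v = y - alpha*grad = -3.2925
  prox(v) = soft_thresh(-3.2925, 0.1336) = -3.1589
f(x_2) = 3*(-3.1589)^2 + 15*(-3.1589) + 2.47*|-3.1589| = -9.6451


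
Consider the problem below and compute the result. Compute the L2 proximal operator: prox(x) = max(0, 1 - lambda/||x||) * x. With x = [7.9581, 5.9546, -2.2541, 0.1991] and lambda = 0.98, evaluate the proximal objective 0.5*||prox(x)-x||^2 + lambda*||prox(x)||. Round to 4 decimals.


Step 1: Compute ||x||.
||x|| = 10.1936
Step 2: Compute scaling factor.
scale = max(0, 1 - 0.98/10.1936) = 0.9039
Step 3: prox(x) = [7.193, 5.3821, -2.0374, 0.18]
||prox(x)|| = 9.2136
Step 4: Proximal objective.
0.5*||prox-x||^2 = 0.4802
lambda*||prox|| = 9.0293
Total = 9.5095


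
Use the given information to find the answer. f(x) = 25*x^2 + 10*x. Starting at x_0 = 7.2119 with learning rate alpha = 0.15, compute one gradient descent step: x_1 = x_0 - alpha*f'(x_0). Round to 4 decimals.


We compute the gradient at x_0 and apply the update.
f'(x) = 50*x + 10
f'(7.2119) = 50*7.2119 + 10 = 370.595
x_1 = 7.2119 - 0.15*370.595 = -48.3774


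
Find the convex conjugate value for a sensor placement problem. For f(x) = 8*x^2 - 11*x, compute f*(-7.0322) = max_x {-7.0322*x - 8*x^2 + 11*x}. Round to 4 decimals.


f*(y) = sup_x {y*x - a*x^2 - b*x} = sup_x {(y-b)*x - a*x^2}
FOC: (y - b) - 2a*x = 0 => x* = (y - b)/(2a)
x* = (-7.0322 + 11)/(2*8) = 0.248
f*(-7.0322) = (y-b)^2/(4a) = (-7.0322 + 11)^2/(4*8)
= 15.7434/32 = 0.492


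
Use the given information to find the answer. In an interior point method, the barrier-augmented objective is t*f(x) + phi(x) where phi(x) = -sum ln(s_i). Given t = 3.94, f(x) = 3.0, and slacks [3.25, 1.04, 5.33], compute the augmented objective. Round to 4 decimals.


Step 1: Compute log-barrier.
ln values: [1.1787, 0.0392, 1.6734]
phi = -(1.1787 + 0.0392 + 1.6734) = -2.8912
Step 2: Compute augmented objective.
t*f(x) = 3.94*3.0 = 11.82
Total = 11.82 - 2.8912 = 8.9288


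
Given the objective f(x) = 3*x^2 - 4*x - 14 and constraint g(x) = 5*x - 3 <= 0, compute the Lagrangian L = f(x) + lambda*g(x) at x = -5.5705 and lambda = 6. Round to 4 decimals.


Step 1: Evaluate f(x).
f(-5.5705) = 3*(-5.5705)^2 - 4*(-5.5705) - 14 = 101.3734
Step 2: Evaluate g(x).
g(-5.5705) = 5*-5.5705 - 3 = -30.8525
Step 3: Compute Lagrangian.
L = 101.3734 + 6*-30.8525 = -83.7416


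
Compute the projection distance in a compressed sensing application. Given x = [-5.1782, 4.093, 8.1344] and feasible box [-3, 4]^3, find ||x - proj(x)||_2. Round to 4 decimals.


Project each component onto [-3, 4].
clip(-5.1782) = -3.0, clip(4.093) = 4.0, clip(8.1344) = 4.0
Projection = [-3.0, 4.0, 4.0]
Squared diffs: [4.7446, 0.0086, 17.0933]
Distance = sqrt(21.8465) = 4.674


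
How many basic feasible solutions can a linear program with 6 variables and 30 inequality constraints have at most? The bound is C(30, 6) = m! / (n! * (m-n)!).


Each vertex corresponds to some choice of n active constraints out of m, so the number of vertices is at most C(m, n) = m! / (n!(m-n)!).
m = 30, n = 6
Numerator: 30 * 29 * 28 * 27 * 26 * 25
Denominator: 6! = 720
C(30, 6) = 593775


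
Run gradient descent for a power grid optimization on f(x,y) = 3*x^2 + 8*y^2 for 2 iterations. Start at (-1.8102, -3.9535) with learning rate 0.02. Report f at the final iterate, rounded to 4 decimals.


Gradient descent on f(x,y) = 3*x^2 + 8*y^2.
Starting point: (-1.8102, -3.9535), alpha = 0.02
Step 1: grad_x = 2*3*-1.8102 = -10.8612, grad_y = 2*8*-3.9535 = -63.256
  x_1 = -1.8102 - 0.02*-10.8612 = -1.593
  y_1 = -3.9535 - 0.02*-63.256 = -2.6884
Step 2: grad_x = 2*3*-1.593 = -9.5579, grad_y = 2*8*-2.6884 = -43.0141
  x_2 = -1.593 - 0.02*-9.5579 = -1.4018
  y_2 = -2.6884 - 0.02*-43.0141 = -1.8281
f(-1.4018, -1.8281) = 3*(-1.4018)^2 + 8*(-1.8281)^2 = 32.6308


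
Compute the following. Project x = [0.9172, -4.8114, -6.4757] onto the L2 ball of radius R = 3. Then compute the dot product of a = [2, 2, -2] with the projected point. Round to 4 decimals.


Step 1: Compute ||x|| (intermediates to 6 decimals).
||x|| = sqrt(0.9172^2 + (-4.8114)^2 + (-6.4757)^2) = 8.119453
Step 2: Project.
Since ||x|| > R, scale = R/||x|| = 3/8.119453 = 0.369483, proj(x) = scale * x
proj(x) = [0.33889, -1.777731, -2.392661]
Step 3: Dot product.
a^T * proj(x) = 2*0.33889 + 2*(-1.777731) - 2*(-2.392661) = 1.9076


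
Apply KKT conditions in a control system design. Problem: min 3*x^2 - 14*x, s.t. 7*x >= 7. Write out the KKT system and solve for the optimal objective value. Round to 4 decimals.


Step 1: Try lambda = 0 (constraint inactive).
Stationarity: 2*3*x - 14 = 0
x* = 14/(2*3) = 7/3 = 2.3333 (rounded; the exact value 7/3 is used below)
Check constraint: 7*2.3333 = 16.3331 >= 7 -- satisfied.
Step 2: Compute optimal value.
f(x*) = 3*(7/3)^2 - 14*(7/3) = -16.3333


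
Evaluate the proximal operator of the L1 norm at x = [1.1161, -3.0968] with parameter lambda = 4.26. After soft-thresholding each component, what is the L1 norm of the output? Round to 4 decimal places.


Soft-thresholding with lambda = 4.26:
prox(1.1161) = sign(1.1161)*max(|1.1161| - 4.26, 0) = 0.0
prox(-3.0968) = sign(-3.0968)*max(|-3.0968| - 4.26, 0) = 0.0
prox(x) = [0.0, 0.0]
||prox(x)||_1 = 0.0 + 0.0 = 0.0


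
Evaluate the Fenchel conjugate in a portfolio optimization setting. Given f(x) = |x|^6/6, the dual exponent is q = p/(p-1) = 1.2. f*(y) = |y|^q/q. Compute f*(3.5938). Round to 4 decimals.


The conjugate exponent q satisfies 1/p + 1/q = 1.
p = 6, so q = 6/(6 - 1) = 1.2
|y|^q = 3.5938^1.2 = 4.6416
f*(3.5938) = 4.6416 / 1.2 = 3.868


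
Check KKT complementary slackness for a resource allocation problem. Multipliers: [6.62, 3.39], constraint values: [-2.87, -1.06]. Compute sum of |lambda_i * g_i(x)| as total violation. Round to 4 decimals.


KKT complementary slackness check:
lambda_1 * g_1 = 6.62 * -2.87 = -18.9994
lambda_2 * g_2 = 3.39 * -1.06 = -3.5934
Total violation = 18.9994 + 3.5934 = 22.5928


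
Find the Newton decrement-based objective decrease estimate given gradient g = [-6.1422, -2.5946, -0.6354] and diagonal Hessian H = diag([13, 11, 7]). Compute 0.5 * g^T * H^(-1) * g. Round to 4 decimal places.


Step 1: H is diagonal, so H^(-1) * g = [-0.4725, -0.2359, -0.0908].
Step 2: g^T H^(-1) g = sum_i g_i^2 / H_ii
  = (-6.1422)^2/13 + (-2.5946)^2/11 + (-0.6354)^2/7
  = 2.902 + 0.612 + 0.0577 = 3.5717
Step 3: Objective decrease = 0.5 * g^T H^(-1) g = 1.7859


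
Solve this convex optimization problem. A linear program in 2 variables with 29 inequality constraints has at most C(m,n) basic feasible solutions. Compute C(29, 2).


Each vertex corresponds to some choice of n active constraints out of m, so the number of vertices is at most C(m, n) = m! / (n!(m-n)!).
m = 29, n = 2
Numerator: 29 * 28
Denominator: 2! = 2
C(29, 2) = 406


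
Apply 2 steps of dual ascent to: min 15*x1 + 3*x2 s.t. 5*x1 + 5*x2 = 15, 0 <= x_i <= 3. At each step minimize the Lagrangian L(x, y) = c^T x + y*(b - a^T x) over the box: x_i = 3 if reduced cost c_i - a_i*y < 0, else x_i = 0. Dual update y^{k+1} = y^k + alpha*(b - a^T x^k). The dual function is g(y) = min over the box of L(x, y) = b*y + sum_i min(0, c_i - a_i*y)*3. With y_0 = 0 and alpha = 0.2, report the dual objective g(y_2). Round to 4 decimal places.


Dual ascent for LP: min 15*x1 + 3*x2, 5*x1 + 5*x2 = 15, 0 <= x_i <= 3
Step 1: y^k = 0.0, reduced costs: (15.0, 3.0)
  x^k = (0.0, 0.0), subgradient = b - a^T x = 15.0
  y^{k+1} = 0.0 + 0.2*15.0 = 3.0
Step 2: y^k = 3.0, reduced costs: (0.0, -12.0)
  x^k = (0.0, 3.0), subgradient = b - a^T x = 0.0
  y^{k+1} = 3.0 + 0.2*0.0 = 3.0
Dual objective at y_2 = 3.0: reduced costs (0.0, -12.0), box minimizer x = (0.0, 3.0)
g(y_2) = b*y + (c1 - a1*y)*x1 + (c2 - a2*y)*x2 = 15*3.0 + 0.0*0.0 + (-12.0)*3.0 = 45.0 + 0.0 - 36.0 = 9.0


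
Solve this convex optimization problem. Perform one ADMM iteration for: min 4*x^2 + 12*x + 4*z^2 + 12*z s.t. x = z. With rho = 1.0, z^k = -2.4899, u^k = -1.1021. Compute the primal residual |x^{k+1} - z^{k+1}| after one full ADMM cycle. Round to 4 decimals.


ADMM iteration with rho = 1.0, z^k = -2.4899, u^k = -1.1021
Step 1: x-update.
Minimize 4*x^2 + 12*x + (1.0/2)*(x + 2.4899 - 1.1021)^2
FOC: (2*4 + 1.0)*x = -12 + 1.0*(-2.4899 + 1.1021)
x^{k+1} = -1.4875
Step 2: z-update.
Minimize 4*z^2 + 12*z + (1.0/2)*(-1.4875 - z - 1.1021)^2
FOC: (2*4 + 1.0)*z = -12 + 1.0*(-1.4875 - 1.1021)
z^{k+1} = -1.6211
Step 3: u-update.
u^{k+1} = -1.1021 - 1.4875 + 1.6211 = -0.9686
Step 4: Primal residual = |-1.4875 + 1.6211| = 0.1335


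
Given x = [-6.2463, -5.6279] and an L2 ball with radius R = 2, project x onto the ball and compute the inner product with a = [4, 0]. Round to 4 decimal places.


Step 1: Compute ||x|| (intermediates to 6 decimals).
||x|| = sqrt((-6.2463)^2 + (-5.6279)^2) = 8.407706
Step 2: Project.
Since ||x|| > R, scale = R/||x|| = 2/8.407706 = 0.237877, proj(x) = scale * x
proj(x) = [-1.485851, -1.338748]
Step 3: Dot product.
a^T * proj(x) = 4*(-1.485851) + 0*(-1.338748) = -5.9434


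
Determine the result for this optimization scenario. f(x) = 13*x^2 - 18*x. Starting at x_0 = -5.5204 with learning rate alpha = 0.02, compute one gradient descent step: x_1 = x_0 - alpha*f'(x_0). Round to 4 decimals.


We compute the gradient at x_0 and apply the update.
f'(x) = 26*x - 18
f'(-5.5204) = 26*-5.5204 - 18 = -161.5304
x_1 = -5.5204 - 0.02*-161.5304 = -2.2898


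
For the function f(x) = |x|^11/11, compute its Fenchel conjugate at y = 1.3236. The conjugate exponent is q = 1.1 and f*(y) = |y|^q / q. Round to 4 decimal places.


The conjugate exponent q satisfies 1/p + 1/q = 1.
p = 11, so q = 11/(11 - 1) = 1.1
|y|^q = 1.3236^1.1 = 1.3612
f*(1.3236) = 1.3612 / 1.1 = 1.2375


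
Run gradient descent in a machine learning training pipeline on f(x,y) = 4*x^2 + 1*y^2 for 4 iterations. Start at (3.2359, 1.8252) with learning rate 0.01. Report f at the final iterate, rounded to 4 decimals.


Gradient descent on f(x,y) = 4*x^2 + 1*y^2.
Starting point: (3.2359, 1.8252), alpha = 0.01
Step 1: grad_x = 2*4*3.2359 = 25.8872, grad_y = 2*1*1.8252 = 3.6504
  x_1 = 3.2359 - 0.01*25.8872 = 2.977
  y_1 = 1.8252 - 0.01*3.6504 = 1.7887
Step 2: grad_x = 2*4*2.977 = 23.8162, grad_y = 2*1*1.7887 = 3.5774
  x_2 = 2.977 - 0.01*23.8162 = 2.7389
  y_2 = 1.7887 - 0.01*3.5774 = 1.7529
Step 3: grad_x = 2*4*2.7389 = 21.9109, grad_y = 2*1*1.7529 = 3.5058
  x_3 = 2.7389 - 0.01*21.9109 = 2.5198
  y_3 = 1.7529 - 0.01*3.5058 = 1.7179
Step 4: grad_x = 2*4*2.5198 = 20.1581, grad_y = 2*1*1.7179 = 3.4357
  x_4 = 2.5198 - 0.01*20.1581 = 2.3182
  y_4 = 1.7179 - 0.01*3.4357 = 1.6835
f(2.3182, 1.6835) = 4*2.3182^2 + 1*1.6835^2 = 24.33


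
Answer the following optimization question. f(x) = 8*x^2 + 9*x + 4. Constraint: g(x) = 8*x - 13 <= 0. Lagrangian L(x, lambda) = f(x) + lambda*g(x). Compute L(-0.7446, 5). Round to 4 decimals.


Step 1: Evaluate f(x).
f(-0.7446) = 8*(-0.7446)^2 + 9*(-0.7446) + 4 = 1.734
Step 2: Evaluate g(x).
g(-0.7446) = 8*-0.7446 - 13 = -18.9568
Step 3: Compute Lagrangian.
L = 1.734 + 5*-18.9568 = -93.05


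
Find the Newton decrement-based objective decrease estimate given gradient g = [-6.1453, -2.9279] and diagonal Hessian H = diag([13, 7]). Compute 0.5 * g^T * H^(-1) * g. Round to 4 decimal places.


Step 1: H is diagonal, so H^(-1) * g = [-0.4727, -0.4183].
Step 2: g^T H^(-1) g = sum_i g_i^2 / H_ii
  = (-6.1453)^2/13 + (-2.9279)^2/7
  = 2.905 + 1.2247 = 4.1296
Step 3: Objective decrease = 0.5 * g^T H^(-1) g = 2.0648


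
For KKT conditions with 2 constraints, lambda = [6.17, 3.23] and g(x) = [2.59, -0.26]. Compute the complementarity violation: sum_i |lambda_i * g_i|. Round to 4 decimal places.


KKT complementary slackness check:
lambda_1 * g_1 = 6.17 * 2.59 = 15.9803
lambda_2 * g_2 = 3.23 * -0.26 = -0.8398
Total violation = 15.9803 + 0.8398 = 16.8201


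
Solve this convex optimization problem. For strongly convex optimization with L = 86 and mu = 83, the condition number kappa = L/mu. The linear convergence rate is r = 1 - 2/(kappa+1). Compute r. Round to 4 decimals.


Step 1: Compute the condition number.
kappa = L/mu = 86/83 = 1.0361
Step 2: Compute the convergence rate.
r = 1 - 2/(kappa + 1) = 1 - 2*mu/(L + mu) = (L - mu)/(L + mu) = 3/169 = 0.0178


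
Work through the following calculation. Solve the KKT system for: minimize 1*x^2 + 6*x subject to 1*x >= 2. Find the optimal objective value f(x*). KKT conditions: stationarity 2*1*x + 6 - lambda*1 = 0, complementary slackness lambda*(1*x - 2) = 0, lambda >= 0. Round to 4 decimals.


Step 1: Try lambda = 0 (constraint inactive).
x_unc = -6/(2*1) = -3.0
Check: 1*-3.0 = -3.0 < 2 -- violated!
Step 2: Constraint must be active: 1*x = 2
x* = 2/1 = 2.0
lambda = (2*1*2.0 + 6)/1 = 10.0
Step 3: Compute optimal value.
f(x*) = 1*2.0^2 + 6*2.0 = 16.0


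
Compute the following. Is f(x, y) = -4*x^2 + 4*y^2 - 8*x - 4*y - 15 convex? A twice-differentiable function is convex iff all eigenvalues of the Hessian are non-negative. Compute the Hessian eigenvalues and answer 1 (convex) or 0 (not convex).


The Hessian of f(x,y) = -4*x^2 + 4*y^2 - 8*x - 4*y - 15 is:
H = [[-8, 0], [0, 8]]
Trace = -8 + 8 = 0
Determinant = -8*8 - (0)^2 = -64
Discriminant = (0)^2 - 4*-64 = 256.0
Eigenvalues: lambda_1 = -8.0, lambda_2 = 8.0
The function is not convex.

0


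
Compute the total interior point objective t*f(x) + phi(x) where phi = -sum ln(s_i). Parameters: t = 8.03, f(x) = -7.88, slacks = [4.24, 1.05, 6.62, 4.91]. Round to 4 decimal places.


Step 1: Compute log-barrier.
ln values: [1.4446, 0.0488, 1.8901, 1.5913]
phi = -(1.4446 + 0.0488 + 1.8901 + 1.5913) = -4.9747
Step 2: Compute augmented objective.
t*f(x) = 8.03*-7.88 = -63.2764
Total = -63.2764 - 4.9747 = -68.2511


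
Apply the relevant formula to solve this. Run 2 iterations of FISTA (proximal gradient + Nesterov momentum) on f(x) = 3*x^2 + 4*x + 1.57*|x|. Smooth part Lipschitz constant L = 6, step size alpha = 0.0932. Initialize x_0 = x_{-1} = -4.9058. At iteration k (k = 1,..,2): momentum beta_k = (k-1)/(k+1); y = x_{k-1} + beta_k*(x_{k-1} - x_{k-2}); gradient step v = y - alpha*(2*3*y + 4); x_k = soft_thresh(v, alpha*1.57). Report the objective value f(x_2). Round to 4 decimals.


FISTA on f(x) = 3*x^2 + 4*x + 1.57*|x|
L = 6, alpha = 0.0932
Iteration 1: beta = 0.0, y = -4.9058 + 0.0*(-4.9058 + 4.9058) = -4.9058
  grad(y) = -25.4348, v = y - alpha*grad = -2.5353
  prox(v) = soft_thresh(-2.5353, 0.1463) = -2.389
Iteration 2: beta = 0.3333, y = -2.389 + 0.3333*(-2.389 + 4.9058) = -1.55
  grad(y) = -5.3, v = y - alpha*grad = -1.056
  prox(v) = soft_thresh(-1.056, 0.1463) = -0.9097
f(x_2) = 3*(-0.9097)^2 + 4*(-0.9097) + 1.57*|-0.9097| = 0.2721


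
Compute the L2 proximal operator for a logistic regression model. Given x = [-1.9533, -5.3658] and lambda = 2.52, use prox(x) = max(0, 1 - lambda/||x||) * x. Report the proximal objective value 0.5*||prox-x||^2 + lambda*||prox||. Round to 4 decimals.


Step 1: Compute ||x||.
||x|| = 5.7103
Step 2: Compute scaling factor.
scale = max(0, 1 - 2.52/5.7103) = 0.5587
Step 3: prox(x) = [-1.0913, -2.9978]
||prox(x)|| = 3.1903
Step 4: Proximal objective.
0.5*||prox-x||^2 = 3.1752
lambda*||prox|| = 8.0396
Total = 11.2147


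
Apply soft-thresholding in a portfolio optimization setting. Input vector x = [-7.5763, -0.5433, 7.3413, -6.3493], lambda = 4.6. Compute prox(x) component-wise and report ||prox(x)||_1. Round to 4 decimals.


Soft-thresholding with lambda = 4.6:
prox(-7.5763) = sign(-7.5763)*max(|-7.5763| - 4.6, 0) = -2.9763
prox(-0.5433) = sign(-0.5433)*max(|-0.5433| - 4.6, 0) = 0.0
prox(7.3413) = sign(7.3413)*max(|7.3413| - 4.6, 0) = 2.7413
prox(-6.3493) = sign(-6.3493)*max(|-6.3493| - 4.6, 0) = -1.7493
prox(x) = [-2.9763, 0.0, 2.7413, -1.7493]
||prox(x)||_1 = 2.9763 + 0.0 + 2.7413 + 1.7493 = 7.4669


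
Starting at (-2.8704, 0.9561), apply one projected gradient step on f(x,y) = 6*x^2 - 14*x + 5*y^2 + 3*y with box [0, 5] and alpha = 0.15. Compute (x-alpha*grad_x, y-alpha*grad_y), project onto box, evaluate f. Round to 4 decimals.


Step 1: Compute gradient at (-2.8704, 0.9561).
grad_x = 2*6*-2.8704 - 14 = -48.4448
grad_y = 2*5*0.9561 + 3 = 12.561
Step 2: Gradient step.
x_raw = -2.8704 - 0.15*-48.4448 = 4.3963
y_raw = 0.9561 - 0.15*12.561 = -0.9281
Step 3: Project onto [0, 5].
x_proj = clip(4.3963) = 4.3963
y_proj = clip(-0.9281) = 0.0
Step 4: Evaluate f.
f(4.3963, 0.0) = 54.4173


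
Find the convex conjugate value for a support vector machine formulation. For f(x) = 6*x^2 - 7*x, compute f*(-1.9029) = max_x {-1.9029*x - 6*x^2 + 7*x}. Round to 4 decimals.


f*(y) = sup_x {y*x - a*x^2 - b*x} = sup_x {(y-b)*x - a*x^2}
FOC: (y - b) - 2a*x = 0 => x* = (y - b)/(2a)
x* = (-1.9029 + 7)/(2*6) = 0.4248
f*(-1.9029) = (y-b)^2/(4a) = (-1.9029 + 7)^2/(4*6)
= 25.9804/24 = 1.0825


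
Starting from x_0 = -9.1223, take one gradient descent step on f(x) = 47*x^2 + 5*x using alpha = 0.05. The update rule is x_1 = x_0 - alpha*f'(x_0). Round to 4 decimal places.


We compute the gradient at x_0 and apply the update.
f'(x) = 94*x + 5
f'(-9.1223) = 94*-9.1223 + 5 = -852.4962
x_1 = -9.1223 - 0.05*-852.4962 = 33.5025


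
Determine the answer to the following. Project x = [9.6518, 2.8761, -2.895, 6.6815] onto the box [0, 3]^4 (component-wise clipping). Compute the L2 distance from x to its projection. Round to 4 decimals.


Project each component onto [0, 3].
clip(9.6518) = 3.0, clip(2.8761) = 2.8761, clip(-2.895) = 0.0, clip(6.6815) = 3.0
Projection = [3.0, 2.8761, 0.0, 3.0]
Squared diffs: [44.2464, 0.0, 8.381, 13.5534]
Distance = sqrt(66.1808) = 8.1352


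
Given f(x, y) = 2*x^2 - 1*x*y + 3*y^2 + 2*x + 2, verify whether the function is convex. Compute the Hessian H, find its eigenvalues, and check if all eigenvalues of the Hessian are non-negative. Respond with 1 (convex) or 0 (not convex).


The Hessian of f(x,y) = 2*x^2 - 1*x*y + 3*y^2 + 2*x + 2 is:
H = [[4, -1], [-1, 6]]
Trace = 4 + 6 = 10
Determinant = 4*6 - (-1)^2 = 23
Discriminant = (10)^2 - 4*23 = 8.0
Eigenvalues: lambda_1 = 3.5858, lambda_2 = 6.4142
The function is convex.

1


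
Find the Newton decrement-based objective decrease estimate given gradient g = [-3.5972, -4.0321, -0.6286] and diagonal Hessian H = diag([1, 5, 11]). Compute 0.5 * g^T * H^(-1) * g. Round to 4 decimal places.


Step 1: H is diagonal, so H^(-1) * g = [-3.5972, -0.8064, -0.0571].
Step 2: g^T H^(-1) g = sum_i g_i^2 / H_ii
  = (-3.5972)^2/1 + (-4.0321)^2/5 + (-0.6286)^2/11
  = 12.9398 + 3.2516 + 0.0359 = 16.2273
Step 3: Objective decrease = 0.5 * g^T H^(-1) g = 8.1137


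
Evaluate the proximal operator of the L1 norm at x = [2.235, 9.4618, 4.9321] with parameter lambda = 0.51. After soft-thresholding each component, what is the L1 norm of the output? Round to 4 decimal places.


Soft-thresholding with lambda = 0.51:
prox(2.235) = sign(2.235)*max(|2.235| - 0.51, 0) = 1.725
prox(9.4618) = sign(9.4618)*max(|9.4618| - 0.51, 0) = 8.9518
prox(4.9321) = sign(4.9321)*max(|4.9321| - 0.51, 0) = 4.4221
prox(x) = [1.725, 8.9518, 4.4221]
||prox(x)||_1 = 1.725 + 8.9518 + 4.4221 = 15.0989


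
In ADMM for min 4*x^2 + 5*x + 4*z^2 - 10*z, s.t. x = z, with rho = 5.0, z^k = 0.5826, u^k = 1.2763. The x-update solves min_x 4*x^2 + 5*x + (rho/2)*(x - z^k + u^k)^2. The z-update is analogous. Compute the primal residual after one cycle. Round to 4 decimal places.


ADMM iteration with rho = 5.0, z^k = 0.5826, u^k = 1.2763
Step 1: x-update.
Minimize 4*x^2 + 5*x + (5.0/2)*(x - 0.5826 + 1.2763)^2
FOC: (2*4 + 5.0)*x = -5 + 5.0*(0.5826 - 1.2763)
x^{k+1} = -0.6514
Step 2: z-update.
Minimize 4*z^2 - 10*z + (5.0/2)*(-0.6514 - z + 1.2763)^2
FOC: (2*4 + 5.0)*z = 10 + 5.0*(-0.6514 + 1.2763)
z^{k+1} = 1.0096
Step 3: u-update.
u^{k+1} = 1.2763 - 0.6514 - 1.0096 = -0.3847
Step 4: Primal residual = |-0.6514 - 1.0096| = 1.661


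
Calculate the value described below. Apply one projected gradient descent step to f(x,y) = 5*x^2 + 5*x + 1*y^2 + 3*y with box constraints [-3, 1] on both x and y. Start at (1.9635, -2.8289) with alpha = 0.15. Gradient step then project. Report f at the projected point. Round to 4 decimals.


Step 1: Compute gradient at (1.9635, -2.8289).
grad_x = 2*5*1.9635 + 5 = 24.635
grad_y = 2*1*-2.8289 + 3 = -2.6578
Step 2: Gradient step.
x_raw = 1.9635 - 0.15*24.635 = -1.7318
y_raw = -2.8289 - 0.15*-2.6578 = -2.4302
Step 3: Project onto [-3, 1].
x_proj = clip(-1.7318) = -1.7318
y_proj = clip(-2.4302) = -2.4302
Step 4: Evaluate f.
f(-1.7318, -2.4302) = 4.9514


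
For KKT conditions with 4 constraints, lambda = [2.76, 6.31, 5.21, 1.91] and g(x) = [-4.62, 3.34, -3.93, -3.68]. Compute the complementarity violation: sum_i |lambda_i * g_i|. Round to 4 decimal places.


KKT complementary slackness check:
lambda_1 * g_1 = 2.76 * -4.62 = -12.7512
lambda_2 * g_2 = 6.31 * 3.34 = 21.0754
lambda_3 * g_3 = 5.21 * -3.93 = -20.4753
lambda_4 * g_4 = 1.91 * -3.68 = -7.0288
Total violation = 12.7512 + 21.0754 + 20.4753 + 7.0288 = 61.3307


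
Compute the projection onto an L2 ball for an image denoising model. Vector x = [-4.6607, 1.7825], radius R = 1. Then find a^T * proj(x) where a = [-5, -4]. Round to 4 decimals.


Step 1: Compute ||x|| (intermediates to 6 decimals).
||x|| = sqrt((-4.6607)^2 + 1.7825^2) = 4.989933
Step 2: Project.
Since ||x|| > R, scale = R/||x|| = 1/4.989933 = 0.200403, proj(x) = scale * x
proj(x) = [-0.934018, 0.357218]
Step 3: Dot product.
a^T * proj(x) = -5*(-0.934018) - 4*0.357218 = 3.2412


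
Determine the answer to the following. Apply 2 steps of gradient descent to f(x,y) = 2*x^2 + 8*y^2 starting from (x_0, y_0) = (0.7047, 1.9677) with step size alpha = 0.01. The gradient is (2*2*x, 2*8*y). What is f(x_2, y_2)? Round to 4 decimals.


Gradient descent on f(x,y) = 2*x^2 + 8*y^2.
Starting point: (0.7047, 1.9677), alpha = 0.01
Step 1: grad_x = 2*2*0.7047 = 2.8188, grad_y = 2*8*1.9677 = 31.4832
  x_1 = 0.7047 - 0.01*2.8188 = 0.6765
  y_1 = 1.9677 - 0.01*31.4832 = 1.6529
Step 2: grad_x = 2*2*0.6765 = 2.706, grad_y = 2*8*1.6529 = 26.4459
  x_2 = 0.6765 - 0.01*2.706 = 0.6495
  y_2 = 1.6529 - 0.01*26.4459 = 1.3884
f(0.6495, 1.3884) = 2*0.6495^2 + 8*1.3884^2 = 16.265


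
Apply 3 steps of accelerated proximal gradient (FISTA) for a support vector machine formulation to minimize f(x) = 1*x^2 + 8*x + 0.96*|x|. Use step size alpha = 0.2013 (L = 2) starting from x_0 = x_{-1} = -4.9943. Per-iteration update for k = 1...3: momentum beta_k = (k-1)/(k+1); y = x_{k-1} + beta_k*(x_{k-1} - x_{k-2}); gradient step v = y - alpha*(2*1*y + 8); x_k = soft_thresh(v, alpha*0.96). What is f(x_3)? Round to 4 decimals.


FISTA on f(x) = 1*x^2 + 8*x + 0.96*|x|
L = 2, alpha = 0.2013
Iteration 1: beta = 0.0, y = -4.9943 + 0.0*(-4.9943 + 4.9943) = -4.9943
  grad(y) = -1.9886, v = y - alpha*grad = -4.594
  prox(v) = soft_thresh(-4.594, 0.1932) = -4.4007
Iteration 2: beta = 0.3333, y = -4.4007 + 0.3333*(-4.4007 + 4.9943) = -4.2029
  grad(y) = -0.4058, v = y - alpha*grad = -4.1212
  prox(v) = soft_thresh(-4.1212, 0.1932) = -3.928
Iteration 3: beta = 0.5, y = -3.928 + 0.5*(-3.928 + 4.4007) = -3.6916
  grad(y) = 0.6169, v = y - alpha*grad = -3.8157
  prox(v) = soft_thresh(-3.8157, 0.1932) = -3.6225
f(x_3) = 1*(-3.6225)^2 + 8*(-3.6225) + 0.96*|-3.6225| = -12.3799


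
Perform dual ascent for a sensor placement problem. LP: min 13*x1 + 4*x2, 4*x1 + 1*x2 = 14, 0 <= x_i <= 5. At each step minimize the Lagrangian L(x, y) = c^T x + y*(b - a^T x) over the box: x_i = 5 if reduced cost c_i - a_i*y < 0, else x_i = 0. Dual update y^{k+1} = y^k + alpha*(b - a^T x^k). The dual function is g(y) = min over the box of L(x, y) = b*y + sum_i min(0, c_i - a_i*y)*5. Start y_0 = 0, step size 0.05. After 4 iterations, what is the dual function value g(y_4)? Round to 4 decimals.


Dual ascent for LP: min 13*x1 + 4*x2, 4*x1 + 1*x2 = 14, 0 <= x_i <= 5
Step 1: y^k = 0.0, reduced costs: (13.0, 4.0)
  x^k = (0.0, 0.0), subgradient = b - a^T x = 14.0
  y^{k+1} = 0.0 + 0.05*14.0 = 0.7
Step 2: y^k = 0.7, reduced costs: (10.2, 3.3)
  x^k = (0.0, 0.0), subgradient = b - a^T x = 14.0
  y^{k+1} = 0.7 + 0.05*14.0 = 1.4
Step 3: y^k = 1.4, reduced costs: (7.4, 2.6)
  x^k = (0.0, 0.0), subgradient = b - a^T x = 14.0
  y^{k+1} = 1.4 + 0.05*14.0 = 2.1
Step 4: y^k = 2.1, reduced costs: (4.6, 1.9)
  x^k = (0.0, 0.0), subgradient = b - a^T x = 14.0
  y^{k+1} = 2.1 + 0.05*14.0 = 2.8
Dual objective at y_4 = 2.8: reduced costs (1.8, 1.2), box minimizer x = (0.0, 0.0)
g(y_4) = b*y + (c1 - a1*y)*x1 + (c2 - a2*y)*x2 = 14*2.8 + 1.8*0.0 + 1.2*0.0 = 39.2 + 0.0 + 0.0 = 39.2


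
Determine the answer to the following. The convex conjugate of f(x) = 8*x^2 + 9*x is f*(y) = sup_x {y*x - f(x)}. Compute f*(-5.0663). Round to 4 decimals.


f*(y) = sup_x {y*x - a*x^2 - b*x} = sup_x {(y-b)*x - a*x^2}
FOC: (y - b) - 2a*x = 0 => x* = (y - b)/(2a)
x* = (-5.0663 - 9)/(2*8) = -0.8791
f*(-5.0663) = (y-b)^2/(4a) = (-5.0663 - 9)^2/(4*8)
= 197.8608/32 = 6.1831


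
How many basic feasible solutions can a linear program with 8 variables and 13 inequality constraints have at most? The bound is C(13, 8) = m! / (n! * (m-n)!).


Each vertex corresponds to some choice of n active constraints out of m, so the number of vertices is at most C(m, n) = m! / (n!(m-n)!).
m = 13, n = 8
Numerator: 13 * 12 * 11 * 10 * 9 * 8 * 7 * 6
Denominator: 8! = 40320
C(13, 8) = 1287


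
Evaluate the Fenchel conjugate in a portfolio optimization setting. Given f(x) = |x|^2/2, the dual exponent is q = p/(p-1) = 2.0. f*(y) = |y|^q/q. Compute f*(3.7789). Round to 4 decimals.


The conjugate exponent q satisfies 1/p + 1/q = 1.
p = 2, so q = 2/(2 - 1) = 2.0
|y|^q = 3.7789^2.0 = 14.2801
f*(3.7789) = 14.2801 / 2.0 = 7.14


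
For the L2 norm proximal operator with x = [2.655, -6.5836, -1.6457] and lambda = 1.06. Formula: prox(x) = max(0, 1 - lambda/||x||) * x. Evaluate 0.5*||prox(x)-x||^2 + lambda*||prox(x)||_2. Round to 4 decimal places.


Step 1: Compute ||x||.
||x|| = 7.2871
Step 2: Compute scaling factor.
scale = max(0, 1 - 1.06/7.2871) = 0.8545
Step 3: prox(x) = [2.2688, -5.6259, -1.4063]
||prox(x)|| = 6.2271
Step 4: Proximal objective.
0.5*||prox-x||^2 = 0.5618
lambda*||prox|| = 6.6007
Total = 7.1625


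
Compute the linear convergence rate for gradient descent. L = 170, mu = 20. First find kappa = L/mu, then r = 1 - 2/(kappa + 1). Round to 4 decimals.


Step 1: Compute the condition number.
kappa = L/mu = 170/20 = 8.5
Step 2: Compute the convergence rate.
r = 1 - 2/(kappa + 1) = 1 - 2*mu/(L + mu) = (L - mu)/(L + mu) = 150/190 = 0.7895


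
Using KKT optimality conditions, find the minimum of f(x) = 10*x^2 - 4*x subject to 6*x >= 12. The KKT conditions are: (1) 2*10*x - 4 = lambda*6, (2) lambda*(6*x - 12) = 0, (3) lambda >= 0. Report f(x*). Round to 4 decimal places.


Step 1: Try lambda = 0 (constraint inactive).
x_unc = 4/(2*10) = 0.2
Check: 6*0.2 = 1.2 < 12 -- violated!
Step 2: Constraint must be active: 6*x = 12
x* = 12/6 = 2.0
lambda = (2*10*2.0 - 4)/6 = 6.0
Step 3: Compute optimal value.
f(x*) = 10*2.0^2 - 4*2.0 = 32.0


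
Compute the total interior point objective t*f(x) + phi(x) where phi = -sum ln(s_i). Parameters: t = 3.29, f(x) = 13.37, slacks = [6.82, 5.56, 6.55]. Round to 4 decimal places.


Step 1: Compute log-barrier.
ln values: [1.9199, 1.7156, 1.8795]
phi = -(1.9199 + 1.7156 + 1.8795) = -5.5149
Step 2: Compute augmented objective.
t*f(x) = 3.29*13.37 = 43.9873
Total = 43.9873 - 5.5149 = 38.4724


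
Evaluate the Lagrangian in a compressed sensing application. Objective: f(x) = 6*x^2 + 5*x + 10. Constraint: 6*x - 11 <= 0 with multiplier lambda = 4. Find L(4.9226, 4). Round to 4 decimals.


Step 1: Evaluate f(x).
f(4.9226) = 6*4.9226^2 + 5*4.9226 + 10 = 180.0049
Step 2: Evaluate g(x).
g(4.9226) = 6*4.9226 - 11 = 18.5356
Step 3: Compute Lagrangian.
L = 180.0049 + 4*18.5356 = 254.1473


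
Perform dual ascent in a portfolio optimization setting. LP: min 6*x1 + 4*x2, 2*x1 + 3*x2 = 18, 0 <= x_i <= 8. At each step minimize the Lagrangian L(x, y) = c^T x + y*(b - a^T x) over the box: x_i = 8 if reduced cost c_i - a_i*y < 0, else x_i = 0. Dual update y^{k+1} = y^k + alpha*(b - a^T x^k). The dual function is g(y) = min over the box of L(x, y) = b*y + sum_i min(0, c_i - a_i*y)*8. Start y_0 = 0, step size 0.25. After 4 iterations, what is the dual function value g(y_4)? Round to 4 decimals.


Dual ascent for LP: min 6*x1 + 4*x2, 2*x1 + 3*x2 = 18, 0 <= x_i <= 8
Step 1: y^k = 0.0, reduced costs: (6.0, 4.0)
  x^k = (0.0, 0.0), subgradient = b - a^T x = 18.0
  y^{k+1} = 0.0 + 0.25*18.0 = 4.5
Step 2: y^k = 4.5, reduced costs: (-3.0, -9.5)
  x^k = (8.0, 8.0), subgradient = b - a^T x = -22.0
  y^{k+1} = 4.5 + 0.25*-22.0 = -1.0
Step 3: y^k = -1.0, reduced costs: (8.0, 7.0)
  x^k = (0.0, 0.0), subgradient = b - a^T x = 18.0
  y^{k+1} = -1.0 + 0.25*18.0 = 3.5
Step 4: y^k = 3.5, reduced costs: (-1.0, -6.5)
  x^k = (8.0, 8.0), subgradient = b - a^T x = -22.0
  y^{k+1} = 3.5 + 0.25*-22.0 = -2.0
Dual objective at y_4 = -2.0: reduced costs (10.0, 10.0), box minimizer x = (0.0, 0.0)
g(y_4) = b*y + (c1 - a1*y)*x1 + (c2 - a2*y)*x2 = 18*(-2.0) + 10.0*0.0 + 10.0*0.0 = -36.0 + 0.0 + 0.0 = -36.0
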